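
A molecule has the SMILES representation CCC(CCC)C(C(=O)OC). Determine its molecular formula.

C9H18O2

Atom tally by fragment:
  CH3 → C:1 H:3
  CH2 → C:1 H:2
  CH(CH2CH2CH3) → C:4 H:8
  CH2COOCH3 → C:3 H:5 O:2
Element totals:
  C: 9
  H: 18
  O: 2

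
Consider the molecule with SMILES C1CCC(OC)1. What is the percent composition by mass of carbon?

69.72%

Atom tally by fragment:
  cyclobutane ring core → C:4 H:8
  (− 1 ring H displaced by substituents)
  + OCH3 → C:1 H:3 O:1
Element totals:
  C: 5
  H: 10
  O: 1
Molecular formula: C5H10O.
Molar mass = 86.134 g/mol.
Mass from C: 5 × 12.011 = 60.055 g/mol.
%C = 60.055 / 86.134 × 100 = 69.72%.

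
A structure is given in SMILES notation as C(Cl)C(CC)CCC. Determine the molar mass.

Atom tally by fragment:
  ClCH2 → C:1 H:2 Cl:1
  CH(C2H5) → C:3 H:6
  CH2 → C:1 H:2
  CH2 → C:1 H:2
  CH3 → C:1 H:3
Element totals:
  C: 7
  H: 15
  Cl: 1
Molecular formula: C7H15Cl.
  M = 7(12.011) + 15(1.008) + 35.45
    = 84.077 + 15.120 + 35.450 = 134.647

134.65 g/mol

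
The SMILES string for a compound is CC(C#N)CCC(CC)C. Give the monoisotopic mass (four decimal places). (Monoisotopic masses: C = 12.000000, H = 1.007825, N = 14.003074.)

139.1361

Atom tally by fragment:
  CH3 → C:1 H:3
  CH(CN) → C:2 H:1 N:1
  CH2 → C:1 H:2
  CH2 → C:1 H:2
  CH(C2H5) → C:3 H:6
  CH3 → C:1 H:3
Element totals:
  C: 9
  H: 17
  N: 1
Molecular formula: C9H17N.
  M = 9(12.0) + 17(1.007825) + 14.003074
    = 108.000000 + 17.133025 + 14.003074 = 139.136099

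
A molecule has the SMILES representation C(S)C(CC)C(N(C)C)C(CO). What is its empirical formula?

Atom tally by fragment:
  HSCH2 → C:1 H:3 S:1
  CH(C2H5) → C:3 H:6
  CH(N(CH3)2) → C:3 H:7 N:1
  CH2CH2OH → C:2 H:5 O:1
Element totals:
  C: 9
  H: 21
  N: 1
  O: 1
  S: 1
Molecular formula: C9H21NOS.
gcd of subscripts (9, 21, 1, 1, 1) = 1, so the empirical formula equals the molecular formula.

C9H21NOS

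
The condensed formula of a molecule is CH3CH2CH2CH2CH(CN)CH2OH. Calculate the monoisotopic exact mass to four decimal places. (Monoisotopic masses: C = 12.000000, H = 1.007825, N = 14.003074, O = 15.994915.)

Atom tally by fragment:
  CH3 → C:1 H:3
  CH2 → C:1 H:2
  CH2 → C:1 H:2
  CH2 → C:1 H:2
  CH(CN) → C:2 H:1 N:1
  CH2OH → C:1 H:3 O:1
Element totals:
  C: 7
  H: 13
  N: 1
  O: 1
Molecular formula: C7H13NO.
  M = 7(12.0) + 13(1.007825) + 14.003074 + 15.994915
    = 84.000000 + 13.101725 + 14.003074 + 15.994915 = 127.099714

127.0997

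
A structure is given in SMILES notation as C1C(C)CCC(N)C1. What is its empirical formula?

Atom tally by fragment:
  cyclohexane ring core → C:6 H:12
  (− 2 ring H displaced by substituents)
  + CH3 → C:1 H:3
  + NH2 → N:1 H:2
Element totals:
  C: 7
  H: 15
  N: 1
Molecular formula: C7H15N.
gcd of subscripts (7, 15, 1) = 1, so the empirical formula equals the molecular formula.

C7H15N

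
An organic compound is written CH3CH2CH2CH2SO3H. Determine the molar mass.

138.18 g/mol

Atom tally by fragment:
  CH3 → C:1 H:3
  CH2 → C:1 H:2
  CH2 → C:1 H:2
  CH2SO3H → C:1 H:3 S:1 O:3
Element totals:
  C: 4
  H: 10
  O: 3
  S: 1
Molecular formula: C4H10O3S.
  M = 4(12.011) + 10(1.008) + 3(15.999) + 32.06
    = 48.044 + 10.080 + 47.997 + 32.060 = 138.181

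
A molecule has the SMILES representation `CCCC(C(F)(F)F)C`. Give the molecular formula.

Atom tally by fragment:
  CH3 → C:1 H:3
  CH2 → C:1 H:2
  CH2 → C:1 H:2
  CH(CF3) → C:2 H:1 F:3
  CH3 → C:1 H:3
Element totals:
  C: 6
  H: 11
  F: 3

C6H11F3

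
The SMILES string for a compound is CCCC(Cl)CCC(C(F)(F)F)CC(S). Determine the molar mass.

262.76 g/mol

Atom tally by fragment:
  CH3 → C:1 H:3
  CH2 → C:1 H:2
  CH2 → C:1 H:2
  CH(Cl) → C:1 H:1 Cl:1
  CH2 → C:1 H:2
  CH2 → C:1 H:2
  CH(CF3) → C:2 H:1 F:3
  CH2 → C:1 H:2
  CH2SH → C:1 H:3 S:1
Element totals:
  C: 10
  H: 18
  Cl: 1
  F: 3
  S: 1
Molecular formula: C10H18ClF3S.
  M = 10(12.011) + 18(1.008) + 35.45 + 3(18.998) + 32.06
    = 120.110 + 18.144 + 35.450 + 56.994 + 32.060 = 262.758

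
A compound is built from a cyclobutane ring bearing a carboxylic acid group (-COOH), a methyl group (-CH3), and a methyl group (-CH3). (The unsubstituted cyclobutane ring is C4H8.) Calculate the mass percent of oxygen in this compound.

Atom tally by fragment:
  cyclobutane ring core → C:4 H:8
  (− 3 ring H displaced by substituents)
  + COOH → C:1 H:1 O:2
  + CH3 → C:1 H:3
  + CH3 → C:1 H:3
Element totals:
  C: 7
  H: 12
  O: 2
Molecular formula: C7H12O2.
Molar mass = 128.171 g/mol.
Mass from O: 2 × 15.999 = 31.998 g/mol.
%O = 31.998 / 128.171 × 100 = 24.97%.

24.97%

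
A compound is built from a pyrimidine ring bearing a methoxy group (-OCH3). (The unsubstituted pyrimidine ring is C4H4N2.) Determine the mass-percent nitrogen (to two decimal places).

Atom tally by fragment:
  pyrimidine ring core → C:4 H:4 N:2
  (− 1 ring H displaced by substituents)
  + OCH3 → C:1 H:3 O:1
Element totals:
  C: 5
  H: 6
  N: 2
  O: 1
Molecular formula: C5H6N2O.
Molar mass = 110.116 g/mol.
Mass from N: 2 × 14.007 = 28.014 g/mol.
%N = 28.014 / 110.116 × 100 = 25.44%.

25.44%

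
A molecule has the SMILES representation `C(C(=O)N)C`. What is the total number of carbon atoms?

Atom tally by fragment:
  H2NOCCH2 → C:2 H:4 O:1 N:1
  CH3 → C:1 H:3
Element totals:
  C: 3
  H: 7
  N: 1
  O: 1

3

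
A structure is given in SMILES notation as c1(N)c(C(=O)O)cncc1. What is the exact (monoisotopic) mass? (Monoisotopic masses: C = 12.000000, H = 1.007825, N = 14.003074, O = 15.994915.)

Atom tally by fragment:
  pyridine ring core → C:5 H:5 N:1
  (− 2 ring H displaced by substituents)
  + NH2 → N:1 H:2
  + COOH → C:1 H:1 O:2
Element totals:
  C: 6
  H: 6
  N: 2
  O: 2
Molecular formula: C6H6N2O2.
  M = 6(12.0) + 6(1.007825) + 2(14.003074) + 2(15.994915)
    = 72.000000 + 6.046950 + 28.006148 + 31.989830 = 138.042928

138.0429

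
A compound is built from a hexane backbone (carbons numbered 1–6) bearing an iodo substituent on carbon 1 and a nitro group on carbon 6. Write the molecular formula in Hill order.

C6H12INO2

Atom tally by fragment:
  ICH2 → C:1 H:2 I:1
  CH2 → C:1 H:2
  CH2 → C:1 H:2
  CH2 → C:1 H:2
  CH2 → C:1 H:2
  CH2NO2 → C:1 H:2 N:1 O:2
Element totals:
  C: 6
  H: 12
  I: 1
  N: 1
  O: 2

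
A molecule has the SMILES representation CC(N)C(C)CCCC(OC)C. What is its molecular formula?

Atom tally by fragment:
  CH3 → C:1 H:3
  CH(NH2) → C:1 H:3 N:1
  CH(CH3) → C:2 H:4
  CH2 → C:1 H:2
  CH2 → C:1 H:2
  CH2 → C:1 H:2
  CH(OCH3) → C:2 H:4 O:1
  CH3 → C:1 H:3
Element totals:
  C: 10
  H: 23
  N: 1
  O: 1

C10H23NO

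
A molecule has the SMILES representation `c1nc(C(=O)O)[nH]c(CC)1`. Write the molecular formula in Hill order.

Atom tally by fragment:
  imidazole ring core → C:3 H:4 N:2
  (− 2 ring H displaced by substituents)
  + COOH → C:1 H:1 O:2
  + C2H5 → C:2 H:5
Element totals:
  C: 6
  H: 8
  N: 2
  O: 2

C6H8N2O2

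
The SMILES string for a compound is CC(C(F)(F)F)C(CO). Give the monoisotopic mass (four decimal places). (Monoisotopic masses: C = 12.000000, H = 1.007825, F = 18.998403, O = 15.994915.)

142.0605

Atom tally by fragment:
  CH3 → C:1 H:3
  CH(CF3) → C:2 H:1 F:3
  CH2CH2OH → C:2 H:5 O:1
Element totals:
  C: 5
  H: 9
  F: 3
  O: 1
Molecular formula: C5H9F3O.
  M = 5(12.0) + 9(1.007825) + 3(18.998403) + 15.994915
    = 60.000000 + 9.070425 + 56.995209 + 15.994915 = 142.060549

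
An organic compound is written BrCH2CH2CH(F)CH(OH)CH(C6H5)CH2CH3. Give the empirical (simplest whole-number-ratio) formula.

C13H18BrFO

Atom tally by fragment:
  BrCH2 → C:1 H:2 Br:1
  CH2 → C:1 H:2
  CH(F) → C:1 H:1 F:1
  CH(OH) → C:1 H:2 O:1
  CH(C6H5) → C:7 H:6
  CH2 → C:1 H:2
  CH3 → C:1 H:3
Element totals:
  C: 13
  H: 18
  Br: 1
  F: 1
  O: 1
Molecular formula: C13H18BrFO.
gcd of subscripts (1, 13, 1, 18, 1) = 1, so the empirical formula equals the molecular formula.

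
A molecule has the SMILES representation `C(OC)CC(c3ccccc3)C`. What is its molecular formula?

Atom tally by fragment:
  CH3OCH2 → C:2 H:5 O:1
  CH2 → C:1 H:2
  CH(C6H5) → C:7 H:6
  CH3 → C:1 H:3
Element totals:
  C: 11
  H: 16
  O: 1

C11H16O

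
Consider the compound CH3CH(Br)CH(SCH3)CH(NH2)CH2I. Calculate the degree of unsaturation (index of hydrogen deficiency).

Atom tally by fragment:
  CH3 → C:1 H:3
  CH(Br) → C:1 H:1 Br:1
  CH(SCH3) → C:2 H:4 S:1
  CH(NH2) → C:1 H:3 N:1
  CH2I → C:1 H:2 I:1
Element totals:
  C: 6
  H: 13
  Br: 1
  I: 1
  N: 1
  S: 1
Molecular formula: C6H13BrINS.
DoU = (2C + 2 + N − H − X) / 2 = (2·6 + 2 + 1 − 13 − 2) / 2 = 0.

0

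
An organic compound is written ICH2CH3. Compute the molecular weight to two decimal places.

155.97 g/mol

Atom tally by fragment:
  ICH2 → C:1 H:2 I:1
  CH3 → C:1 H:3
Element totals:
  C: 2
  H: 5
  I: 1
Molecular formula: C2H5I.
  M = 2(12.011) + 5(1.008) + 126.904
    = 24.022 + 5.040 + 126.904 = 155.966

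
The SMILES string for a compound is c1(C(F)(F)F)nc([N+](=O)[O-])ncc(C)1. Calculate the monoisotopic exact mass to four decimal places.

207.0256

Atom tally by fragment:
  pyrimidine ring core → C:4 H:4 N:2
  (− 3 ring H displaced by substituents)
  + CF3 → C:1 F:3
  + NO2 → N:1 O:2
  + CH3 → C:1 H:3
Element totals:
  C: 6
  H: 4
  F: 3
  N: 3
  O: 2
Molecular formula: C6H4F3N3O2.
  M = 6(12.0) + 4(1.007825) + 3(18.998403) + 3(14.003074) + 2(15.994915)
    = 72.000000 + 4.031300 + 56.995209 + 42.009222 + 31.989830 = 207.025561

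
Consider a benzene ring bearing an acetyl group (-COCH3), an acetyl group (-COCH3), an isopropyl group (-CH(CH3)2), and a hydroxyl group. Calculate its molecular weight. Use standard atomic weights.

220.27 g/mol

Atom tally by fragment:
  benzene ring core → C:6 H:6
  (− 4 ring H displaced by substituents)
  + COCH3 → C:2 H:3 O:1
  + COCH3 → C:2 H:3 O:1
  + CH(CH3)2 → C:3 H:7
  + OH → O:1 H:1
Element totals:
  C: 13
  H: 16
  O: 3
Molecular formula: C13H16O3.
  M = 13(12.011) + 16(1.008) + 3(15.999)
    = 156.143 + 16.128 + 47.997 = 220.268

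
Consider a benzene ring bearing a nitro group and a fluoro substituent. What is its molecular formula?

Atom tally by fragment:
  benzene ring core → C:6 H:6
  (− 2 ring H displaced by substituents)
  + NO2 → N:1 O:2
  + F → F:1
Element totals:
  C: 6
  H: 4
  F: 1
  N: 1
  O: 2

C6H4FNO2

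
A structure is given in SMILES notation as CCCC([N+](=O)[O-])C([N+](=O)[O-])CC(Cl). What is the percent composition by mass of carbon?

37.43%

Atom tally by fragment:
  CH3 → C:1 H:3
  CH2 → C:1 H:2
  CH2 → C:1 H:2
  CH(NO2) → C:1 H:1 N:1 O:2
  CH(NO2) → C:1 H:1 N:1 O:2
  CH2 → C:1 H:2
  CH2Cl → C:1 H:2 Cl:1
Element totals:
  C: 7
  H: 13
  Cl: 1
  N: 2
  O: 4
Molecular formula: C7H13ClN2O4.
Molar mass = 224.641 g/mol.
Mass from C: 7 × 12.011 = 84.077 g/mol.
%C = 84.077 / 224.641 × 100 = 37.43%.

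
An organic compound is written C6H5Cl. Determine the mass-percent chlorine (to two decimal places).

Atom tally by fragment:
  benzene ring core → C:6 H:6
  (− 1 ring H displaced by substituents)
  + Cl → Cl:1
Element totals:
  C: 6
  H: 5
  Cl: 1
Molecular formula: C6H5Cl.
Molar mass = 112.556 g/mol.
Mass from Cl: 1 × 35.45 = 35.450 g/mol.
%Cl = 35.450 / 112.556 × 100 = 31.50%.

31.50%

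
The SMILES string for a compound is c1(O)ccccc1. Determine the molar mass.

94.11 g/mol

Atom tally by fragment:
  benzene ring core → C:6 H:6
  (− 1 ring H displaced by substituents)
  + OH → O:1 H:1
Element totals:
  C: 6
  H: 6
  O: 1
Molecular formula: C6H6O.
  M = 6(12.011) + 6(1.008) + 15.999
    = 72.066 + 6.048 + 15.999 = 94.113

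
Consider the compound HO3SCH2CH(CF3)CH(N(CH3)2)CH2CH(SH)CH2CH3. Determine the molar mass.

323.39 g/mol

Element totals:
  C: 10
  H: 20
  F: 3
  N: 1
  O: 3
  S: 2
Molecular formula: C10H20F3NO3S2.
  M = 10(12.011) + 20(1.008) + 3(18.998) + 14.007 + 3(15.999) + 2(32.06)
    = 120.110 + 20.160 + 56.994 + 14.007 + 47.997 + 64.120 = 323.388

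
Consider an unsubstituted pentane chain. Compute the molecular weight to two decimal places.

Atom tally by fragment:
  CH3 → C:1 H:3
  CH2 → C:1 H:2
  CH2 → C:1 H:2
  CH2 → C:1 H:2
  CH3 → C:1 H:3
Element totals:
  C: 5
  H: 12
Molecular formula: C5H12.
  M = 5(12.011) + 12(1.008)
    = 60.055 + 12.096 = 72.151

72.15 g/mol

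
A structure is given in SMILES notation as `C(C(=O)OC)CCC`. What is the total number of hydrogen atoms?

12

Atom tally by fragment:
  CH3OOCCH2 → C:3 H:5 O:2
  CH2 → C:1 H:2
  CH2 → C:1 H:2
  CH3 → C:1 H:3
Element totals:
  C: 6
  H: 12
  O: 2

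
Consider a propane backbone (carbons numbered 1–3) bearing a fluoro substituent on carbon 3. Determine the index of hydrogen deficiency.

Atom tally by fragment:
  CH3 → C:1 H:3
  CH2 → C:1 H:2
  CH2F → C:1 H:2 F:1
Element totals:
  C: 3
  H: 7
  F: 1
Molecular formula: C3H7F.
DoU = (2C + 2 + N − H − X) / 2 = (2·3 + 2 + 0 − 7 − 1) / 2 = 0.

0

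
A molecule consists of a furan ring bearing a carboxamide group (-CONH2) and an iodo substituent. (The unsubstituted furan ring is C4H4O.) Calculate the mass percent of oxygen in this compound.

Atom tally by fragment:
  furan ring core → C:4 H:4 O:1
  (− 2 ring H displaced by substituents)
  + CONH2 → C:1 H:2 O:1 N:1
  + I → I:1
Element totals:
  C: 5
  H: 4
  I: 1
  N: 1
  O: 2
Molecular formula: C5H4INO2.
Molar mass = 236.996 g/mol.
Mass from O: 2 × 15.999 = 31.998 g/mol.
%O = 31.998 / 236.996 × 100 = 13.50%.

13.50%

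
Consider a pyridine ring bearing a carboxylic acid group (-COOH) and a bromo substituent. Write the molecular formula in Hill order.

C6H4BrNO2

Atom tally by fragment:
  pyridine ring core → C:5 H:5 N:1
  (− 2 ring H displaced by substituents)
  + COOH → C:1 H:1 O:2
  + Br → Br:1
Element totals:
  C: 6
  H: 4
  Br: 1
  N: 1
  O: 2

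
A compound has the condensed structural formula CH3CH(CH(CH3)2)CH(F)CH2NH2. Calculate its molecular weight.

133.21 g/mol

Atom tally by fragment:
  CH3 → C:1 H:3
  CH(CH(CH3)2) → C:4 H:8
  CH(F) → C:1 H:1 F:1
  CH2NH2 → C:1 H:4 N:1
Element totals:
  C: 7
  H: 16
  F: 1
  N: 1
Molecular formula: C7H16FN.
  M = 7(12.011) + 16(1.008) + 18.998 + 14.007
    = 84.077 + 16.128 + 18.998 + 14.007 = 133.210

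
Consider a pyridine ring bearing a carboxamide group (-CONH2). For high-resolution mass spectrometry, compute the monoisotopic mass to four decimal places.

122.0480

Atom tally by fragment:
  pyridine ring core → C:5 H:5 N:1
  (− 1 ring H displaced by substituents)
  + CONH2 → C:1 H:2 O:1 N:1
Element totals:
  C: 6
  H: 6
  N: 2
  O: 1
Molecular formula: C6H6N2O.
  M = 6(12.0) + 6(1.007825) + 2(14.003074) + 15.994915
    = 72.000000 + 6.046950 + 28.006148 + 15.994915 = 122.048013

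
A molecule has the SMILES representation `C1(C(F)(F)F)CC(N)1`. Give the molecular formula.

C4H6F3N

Atom tally by fragment:
  cyclopropane ring core → C:3 H:6
  (− 2 ring H displaced by substituents)
  + CF3 → C:1 F:3
  + NH2 → N:1 H:2
Element totals:
  C: 4
  H: 6
  F: 3
  N: 1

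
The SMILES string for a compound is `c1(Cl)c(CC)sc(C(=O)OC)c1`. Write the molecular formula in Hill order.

C8H9ClO2S

Atom tally by fragment:
  thiophene ring core → C:4 H:4 S:1
  (− 3 ring H displaced by substituents)
  + Cl → Cl:1
  + C2H5 → C:2 H:5
  + COOCH3 → C:2 H:3 O:2
Element totals:
  C: 8
  H: 9
  Cl: 1
  O: 2
  S: 1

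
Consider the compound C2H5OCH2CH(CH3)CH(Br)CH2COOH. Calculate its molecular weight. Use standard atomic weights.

Atom tally by fragment:
  C2H5OCH2 → C:3 H:7 O:1
  CH(CH3) → C:2 H:4
  CH(Br) → C:1 H:1 Br:1
  CH2COOH → C:2 H:3 O:2
Element totals:
  C: 8
  H: 15
  Br: 1
  O: 3
Molecular formula: C8H15BrO3.
  M = 8(12.011) + 15(1.008) + 79.904 + 3(15.999)
    = 96.088 + 15.120 + 79.904 + 47.997 = 239.109

239.11 g/mol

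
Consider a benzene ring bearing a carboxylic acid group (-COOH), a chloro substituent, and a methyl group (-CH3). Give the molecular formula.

Atom tally by fragment:
  benzene ring core → C:6 H:6
  (− 3 ring H displaced by substituents)
  + COOH → C:1 H:1 O:2
  + Cl → Cl:1
  + CH3 → C:1 H:3
Element totals:
  C: 8
  H: 7
  Cl: 1
  O: 2

C8H7ClO2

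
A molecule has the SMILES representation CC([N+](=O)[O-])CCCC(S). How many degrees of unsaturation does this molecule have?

1

Atom tally by fragment:
  CH3 → C:1 H:3
  CH(NO2) → C:1 H:1 N:1 O:2
  CH2 → C:1 H:2
  CH2 → C:1 H:2
  CH2 → C:1 H:2
  CH2SH → C:1 H:3 S:1
Element totals:
  C: 6
  H: 13
  N: 1
  O: 2
  S: 1
Molecular formula: C6H13NO2S.
DoU = (2C + 2 + N − H − X) / 2 = (2·6 + 2 + 1 − 13 − 0) / 2 = 1.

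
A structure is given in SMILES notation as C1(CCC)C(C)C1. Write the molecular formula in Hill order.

C7H14

Atom tally by fragment:
  cyclopropane ring core → C:3 H:6
  (− 2 ring H displaced by substituents)
  + CH2CH2CH3 → C:3 H:7
  + CH3 → C:1 H:3
Element totals:
  C: 7
  H: 14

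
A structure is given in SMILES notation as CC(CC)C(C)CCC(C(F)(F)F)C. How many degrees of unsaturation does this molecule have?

0

Atom tally by fragment:
  CH3 → C:1 H:3
  CH(C2H5) → C:3 H:6
  CH(CH3) → C:2 H:4
  CH2 → C:1 H:2
  CH2 → C:1 H:2
  CH(CF3) → C:2 H:1 F:3
  CH3 → C:1 H:3
Element totals:
  C: 11
  H: 21
  F: 3
Molecular formula: C11H21F3.
DoU = (2C + 2 + N − H − X) / 2 = (2·11 + 2 + 0 − 21 − 3) / 2 = 0.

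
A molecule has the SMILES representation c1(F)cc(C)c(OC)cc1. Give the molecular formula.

C8H9FO

Atom tally by fragment:
  benzene ring core → C:6 H:6
  (− 3 ring H displaced by substituents)
  + F → F:1
  + CH3 → C:1 H:3
  + OCH3 → C:1 H:3 O:1
Element totals:
  C: 8
  H: 9
  F: 1
  O: 1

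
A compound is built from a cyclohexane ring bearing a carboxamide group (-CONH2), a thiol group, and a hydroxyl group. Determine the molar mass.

Atom tally by fragment:
  cyclohexane ring core → C:6 H:12
  (− 3 ring H displaced by substituents)
  + CONH2 → C:1 H:2 O:1 N:1
  + SH → S:1 H:1
  + OH → O:1 H:1
Element totals:
  C: 7
  H: 13
  N: 1
  O: 2
  S: 1
Molecular formula: C7H13NO2S.
  M = 7(12.011) + 13(1.008) + 14.007 + 2(15.999) + 32.06
    = 84.077 + 13.104 + 14.007 + 31.998 + 32.060 = 175.246

175.25 g/mol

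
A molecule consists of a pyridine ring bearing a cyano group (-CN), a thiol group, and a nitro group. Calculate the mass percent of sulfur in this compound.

17.70%

Atom tally by fragment:
  pyridine ring core → C:5 H:5 N:1
  (− 3 ring H displaced by substituents)
  + CN → C:1 N:1
  + SH → S:1 H:1
  + NO2 → N:1 O:2
Element totals:
  C: 6
  H: 3
  N: 3
  O: 2
  S: 1
Molecular formula: C6H3N3O2S.
Molar mass = 181.169 g/mol.
Mass from S: 1 × 32.06 = 32.060 g/mol.
%S = 32.060 / 181.169 × 100 = 17.70%.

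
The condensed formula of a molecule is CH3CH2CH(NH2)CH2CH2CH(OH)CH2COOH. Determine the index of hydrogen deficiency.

Element totals:
  C: 8
  H: 17
  N: 1
  O: 3
Molecular formula: C8H17NO3.
DoU = (2C + 2 + N − H − X) / 2 = (2·8 + 2 + 1 − 17 − 0) / 2 = 1.

1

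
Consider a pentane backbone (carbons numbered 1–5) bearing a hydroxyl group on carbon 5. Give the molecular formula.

Atom tally by fragment:
  CH3 → C:1 H:3
  CH2 → C:1 H:2
  CH2 → C:1 H:2
  CH2 → C:1 H:2
  CH2OH → C:1 H:3 O:1
Element totals:
  C: 5
  H: 12
  O: 1

C5H12O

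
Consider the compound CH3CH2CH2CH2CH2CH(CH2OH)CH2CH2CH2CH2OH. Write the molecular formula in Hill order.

Atom tally by fragment:
  CH3 → C:1 H:3
  CH2 → C:1 H:2
  CH2 → C:1 H:2
  CH2 → C:1 H:2
  CH2 → C:1 H:2
  CH(CH2OH) → C:2 H:4 O:1
  CH2 → C:1 H:2
  CH2 → C:1 H:2
  CH2CH2OH → C:2 H:5 O:1
Element totals:
  C: 11
  H: 24
  O: 2

C11H24O2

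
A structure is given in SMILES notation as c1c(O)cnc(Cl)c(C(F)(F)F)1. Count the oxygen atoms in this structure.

Atom tally by fragment:
  pyridine ring core → C:5 H:5 N:1
  (− 3 ring H displaced by substituents)
  + OH → O:1 H:1
  + Cl → Cl:1
  + CF3 → C:1 F:3
Element totals:
  C: 6
  H: 3
  Cl: 1
  F: 3
  N: 1
  O: 1

1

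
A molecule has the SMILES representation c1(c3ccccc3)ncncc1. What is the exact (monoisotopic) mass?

156.0687

Atom tally by fragment:
  pyrimidine ring core → C:4 H:4 N:2
  (− 1 ring H displaced by substituents)
  + C6H5 → C:6 H:5
Element totals:
  C: 10
  H: 8
  N: 2
Molecular formula: C10H8N2.
  M = 10(12.0) + 8(1.007825) + 2(14.003074)
    = 120.000000 + 8.062600 + 28.006148 = 156.068748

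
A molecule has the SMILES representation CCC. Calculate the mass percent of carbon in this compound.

Atom tally by fragment:
  CH3 → C:1 H:3
  CH2 → C:1 H:2
  CH3 → C:1 H:3
Element totals:
  C: 3
  H: 8
Molecular formula: C3H8.
Molar mass = 44.097 g/mol.
Mass from C: 3 × 12.011 = 36.033 g/mol.
%C = 36.033 / 44.097 × 100 = 81.71%.

81.71%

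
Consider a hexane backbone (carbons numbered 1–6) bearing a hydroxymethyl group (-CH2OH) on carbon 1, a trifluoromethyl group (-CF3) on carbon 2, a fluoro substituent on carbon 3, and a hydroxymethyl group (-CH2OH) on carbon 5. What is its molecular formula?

Atom tally by fragment:
  HOCH2CH2 → C:2 H:5 O:1
  CH(CF3) → C:2 H:1 F:3
  CH(F) → C:1 H:1 F:1
  CH2 → C:1 H:2
  CH(CH2OH) → C:2 H:4 O:1
  CH3 → C:1 H:3
Element totals:
  C: 9
  H: 16
  F: 4
  O: 2

C9H16F4O2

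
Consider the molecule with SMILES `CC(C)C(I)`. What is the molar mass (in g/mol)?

Atom tally by fragment:
  CH3 → C:1 H:3
  CH(CH3) → C:2 H:4
  CH2I → C:1 H:2 I:1
Element totals:
  C: 4
  H: 9
  I: 1
Molecular formula: C4H9I.
  M = 4(12.011) + 9(1.008) + 126.904
    = 48.044 + 9.072 + 126.904 = 184.020

184.02 g/mol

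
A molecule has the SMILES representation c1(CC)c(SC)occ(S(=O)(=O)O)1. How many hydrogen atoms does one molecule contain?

Atom tally by fragment:
  furan ring core → C:4 H:4 O:1
  (− 3 ring H displaced by substituents)
  + C2H5 → C:2 H:5
  + SCH3 → C:1 H:3 S:1
  + SO3H → S:1 O:3 H:1
Element totals:
  C: 7
  H: 10
  O: 4
  S: 2

10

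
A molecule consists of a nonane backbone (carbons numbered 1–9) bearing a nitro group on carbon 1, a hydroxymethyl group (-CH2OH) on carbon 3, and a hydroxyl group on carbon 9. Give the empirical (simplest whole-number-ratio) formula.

Atom tally by fragment:
  O2NCH2 → C:1 H:2 N:1 O:2
  CH2 → C:1 H:2
  CH(CH2OH) → C:2 H:4 O:1
  CH2 → C:1 H:2
  CH2 → C:1 H:2
  CH2 → C:1 H:2
  CH2 → C:1 H:2
  CH2 → C:1 H:2
  CH2OH → C:1 H:3 O:1
Element totals:
  C: 10
  H: 21
  N: 1
  O: 4
Molecular formula: C10H21NO4.
gcd of subscripts (10, 21, 1, 4) = 1, so the empirical formula equals the molecular formula.

C10H21NO4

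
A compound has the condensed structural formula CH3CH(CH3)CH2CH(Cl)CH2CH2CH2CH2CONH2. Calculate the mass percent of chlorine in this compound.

Element totals:
  C: 10
  H: 20
  Cl: 1
  N: 1
  O: 1
Molecular formula: C10H20ClNO.
Molar mass = 205.726 g/mol.
Mass from Cl: 1 × 35.45 = 35.450 g/mol.
%Cl = 35.450 / 205.726 × 100 = 17.23%.

17.23%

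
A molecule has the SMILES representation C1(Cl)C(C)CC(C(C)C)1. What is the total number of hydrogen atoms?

Atom tally by fragment:
  cyclobutane ring core → C:4 H:8
  (− 3 ring H displaced by substituents)
  + Cl → Cl:1
  + CH3 → C:1 H:3
  + CH(CH3)2 → C:3 H:7
Element totals:
  C: 8
  H: 15
  Cl: 1

15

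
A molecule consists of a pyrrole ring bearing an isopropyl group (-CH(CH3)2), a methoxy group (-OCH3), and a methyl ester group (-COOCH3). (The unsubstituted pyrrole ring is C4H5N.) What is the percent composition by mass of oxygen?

24.34%

Atom tally by fragment:
  pyrrole ring core → C:4 H:5 N:1
  (− 3 ring H displaced by substituents)
  + CH(CH3)2 → C:3 H:7
  + OCH3 → C:1 H:3 O:1
  + COOCH3 → C:2 H:3 O:2
Element totals:
  C: 10
  H: 15
  N: 1
  O: 3
Molecular formula: C10H15NO3.
Molar mass = 197.234 g/mol.
Mass from O: 3 × 15.999 = 47.997 g/mol.
%O = 47.997 / 197.234 × 100 = 24.34%.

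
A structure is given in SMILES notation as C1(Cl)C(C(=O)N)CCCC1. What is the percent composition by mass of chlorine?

21.93%

Atom tally by fragment:
  cyclohexane ring core → C:6 H:12
  (− 2 ring H displaced by substituents)
  + Cl → Cl:1
  + CONH2 → C:1 H:2 O:1 N:1
Element totals:
  C: 7
  H: 12
  Cl: 1
  N: 1
  O: 1
Molecular formula: C7H12ClNO.
Molar mass = 161.629 g/mol.
Mass from Cl: 1 × 35.45 = 35.450 g/mol.
%Cl = 35.450 / 161.629 × 100 = 21.93%.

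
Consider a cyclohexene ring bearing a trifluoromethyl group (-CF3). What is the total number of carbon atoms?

7

Atom tally by fragment:
  cyclohexene ring core → C:6 H:10
  (− 1 ring H displaced by substituents)
  + CF3 → C:1 F:3
Element totals:
  C: 7
  H: 9
  F: 3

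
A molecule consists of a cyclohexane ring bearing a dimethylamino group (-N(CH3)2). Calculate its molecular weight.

127.23 g/mol

Atom tally by fragment:
  cyclohexane ring core → C:6 H:12
  (− 1 ring H displaced by substituents)
  + N(CH3)2 → N:1 C:2 H:6
Element totals:
  C: 8
  H: 17
  N: 1
Molecular formula: C8H17N.
  M = 8(12.011) + 17(1.008) + 14.007
    = 96.088 + 17.136 + 14.007 = 127.231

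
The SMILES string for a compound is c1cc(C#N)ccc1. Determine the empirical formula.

C7H5N

Atom tally by fragment:
  benzene ring core → C:6 H:6
  (− 1 ring H displaced by substituents)
  + CN → C:1 N:1
Element totals:
  C: 7
  H: 5
  N: 1
Molecular formula: C7H5N.
gcd of subscripts (7, 5, 1) = 1, so the empirical formula equals the molecular formula.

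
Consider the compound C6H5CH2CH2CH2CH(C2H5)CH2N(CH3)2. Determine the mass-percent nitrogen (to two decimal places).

Atom tally by fragment:
  C6H5CH2 → C:7 H:7
  CH2 → C:1 H:2
  CH2 → C:1 H:2
  CH(C2H5) → C:3 H:6
  CH2N(CH3)2 → C:3 H:8 N:1
Element totals:
  C: 15
  H: 25
  N: 1
Molecular formula: C15H25N.
Molar mass = 219.372 g/mol.
Mass from N: 1 × 14.007 = 14.007 g/mol.
%N = 14.007 / 219.372 × 100 = 6.39%.

6.39%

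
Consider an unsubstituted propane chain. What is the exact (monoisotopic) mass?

Atom tally by fragment:
  CH3 → C:1 H:3
  CH2 → C:1 H:2
  CH3 → C:1 H:3
Element totals:
  C: 3
  H: 8
Molecular formula: C3H8.
  M = 3(12.0) + 8(1.007825)
    = 36.000000 + 8.062600 = 44.062600

44.0626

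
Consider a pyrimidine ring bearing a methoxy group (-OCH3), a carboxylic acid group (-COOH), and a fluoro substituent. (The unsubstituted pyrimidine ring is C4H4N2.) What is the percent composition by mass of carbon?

41.87%

Atom tally by fragment:
  pyrimidine ring core → C:4 H:4 N:2
  (− 3 ring H displaced by substituents)
  + OCH3 → C:1 H:3 O:1
  + COOH → C:1 H:1 O:2
  + F → F:1
Element totals:
  C: 6
  H: 5
  F: 1
  N: 2
  O: 3
Molecular formula: C6H5FN2O3.
Molar mass = 172.115 g/mol.
Mass from C: 6 × 12.011 = 72.066 g/mol.
%C = 72.066 / 172.115 × 100 = 41.87%.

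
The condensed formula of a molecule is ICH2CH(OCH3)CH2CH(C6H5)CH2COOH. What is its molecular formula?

C13H17IO3

Element totals:
  C: 13
  H: 17
  I: 1
  O: 3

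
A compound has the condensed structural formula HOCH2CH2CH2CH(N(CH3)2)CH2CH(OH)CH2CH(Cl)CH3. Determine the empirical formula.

C11H24ClNO2

Atom tally by fragment:
  HOCH2CH2 → C:2 H:5 O:1
  CH2 → C:1 H:2
  CH(N(CH3)2) → C:3 H:7 N:1
  CH2 → C:1 H:2
  CH(OH) → C:1 H:2 O:1
  CH2 → C:1 H:2
  CH(Cl) → C:1 H:1 Cl:1
  CH3 → C:1 H:3
Element totals:
  C: 11
  H: 24
  Cl: 1
  N: 1
  O: 2
Molecular formula: C11H24ClNO2.
gcd of subscripts (11, 1, 24, 1, 2) = 1, so the empirical formula equals the molecular formula.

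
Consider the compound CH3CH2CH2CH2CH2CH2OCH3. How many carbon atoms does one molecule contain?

Element totals:
  C: 7
  H: 16
  O: 1

7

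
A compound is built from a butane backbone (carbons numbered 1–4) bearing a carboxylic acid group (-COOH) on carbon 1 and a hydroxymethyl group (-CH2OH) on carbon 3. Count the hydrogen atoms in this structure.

12

Atom tally by fragment:
  HOOCCH2 → C:2 H:3 O:2
  CH2 → C:1 H:2
  CH(CH2OH) → C:2 H:4 O:1
  CH3 → C:1 H:3
Element totals:
  C: 6
  H: 12
  O: 3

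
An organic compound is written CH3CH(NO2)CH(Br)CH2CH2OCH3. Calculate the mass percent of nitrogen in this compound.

Atom tally by fragment:
  CH3 → C:1 H:3
  CH(NO2) → C:1 H:1 N:1 O:2
  CH(Br) → C:1 H:1 Br:1
  CH2 → C:1 H:2
  CH2OCH3 → C:2 H:5 O:1
Element totals:
  C: 6
  H: 12
  Br: 1
  N: 1
  O: 3
Molecular formula: C6H12BrNO3.
Molar mass = 226.070 g/mol.
Mass from N: 1 × 14.007 = 14.007 g/mol.
%N = 14.007 / 226.070 × 100 = 6.20%.

6.20%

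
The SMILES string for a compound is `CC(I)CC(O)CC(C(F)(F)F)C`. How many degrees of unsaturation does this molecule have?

Atom tally by fragment:
  CH3 → C:1 H:3
  CH(I) → C:1 H:1 I:1
  CH2 → C:1 H:2
  CH(OH) → C:1 H:2 O:1
  CH2 → C:1 H:2
  CH(CF3) → C:2 H:1 F:3
  CH3 → C:1 H:3
Element totals:
  C: 8
  H: 14
  F: 3
  I: 1
  O: 1
Molecular formula: C8H14F3IO.
DoU = (2C + 2 + N − H − X) / 2 = (2·8 + 2 + 0 − 14 − 4) / 2 = 0.

0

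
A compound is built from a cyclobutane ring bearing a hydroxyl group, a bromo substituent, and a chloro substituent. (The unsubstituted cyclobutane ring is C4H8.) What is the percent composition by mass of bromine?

Atom tally by fragment:
  cyclobutane ring core → C:4 H:8
  (− 3 ring H displaced by substituents)
  + OH → O:1 H:1
  + Br → Br:1
  + Cl → Cl:1
Element totals:
  C: 4
  H: 6
  Br: 1
  Cl: 1
  O: 1
Molecular formula: C4H6BrClO.
Molar mass = 185.445 g/mol.
Mass from Br: 1 × 79.904 = 79.904 g/mol.
%Br = 79.904 / 185.445 × 100 = 43.09%.

43.09%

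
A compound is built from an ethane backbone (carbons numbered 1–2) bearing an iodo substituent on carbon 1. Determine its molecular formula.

Atom tally by fragment:
  ICH2 → C:1 H:2 I:1
  CH3 → C:1 H:3
Element totals:
  C: 2
  H: 5
  I: 1

C2H5I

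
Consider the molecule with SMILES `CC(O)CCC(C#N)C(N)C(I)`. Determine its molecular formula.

Atom tally by fragment:
  CH3 → C:1 H:3
  CH(OH) → C:1 H:2 O:1
  CH2 → C:1 H:2
  CH2 → C:1 H:2
  CH(CN) → C:2 H:1 N:1
  CH(NH2) → C:1 H:3 N:1
  CH2I → C:1 H:2 I:1
Element totals:
  C: 8
  H: 15
  I: 1
  N: 2
  O: 1

C8H15IN2O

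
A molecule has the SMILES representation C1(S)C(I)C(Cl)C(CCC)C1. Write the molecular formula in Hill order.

C8H14ClIS

Atom tally by fragment:
  cyclopentane ring core → C:5 H:10
  (− 4 ring H displaced by substituents)
  + SH → S:1 H:1
  + I → I:1
  + Cl → Cl:1
  + CH2CH2CH3 → C:3 H:7
Element totals:
  C: 8
  H: 14
  Cl: 1
  I: 1
  S: 1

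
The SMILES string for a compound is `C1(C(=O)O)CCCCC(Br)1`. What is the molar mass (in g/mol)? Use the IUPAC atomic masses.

Atom tally by fragment:
  cyclohexane ring core → C:6 H:12
  (− 2 ring H displaced by substituents)
  + COOH → C:1 H:1 O:2
  + Br → Br:1
Element totals:
  C: 7
  H: 11
  Br: 1
  O: 2
Molecular formula: C7H11BrO2.
  M = 7(12.011) + 11(1.008) + 79.904 + 2(15.999)
    = 84.077 + 11.088 + 79.904 + 31.998 = 207.067

207.07 g/mol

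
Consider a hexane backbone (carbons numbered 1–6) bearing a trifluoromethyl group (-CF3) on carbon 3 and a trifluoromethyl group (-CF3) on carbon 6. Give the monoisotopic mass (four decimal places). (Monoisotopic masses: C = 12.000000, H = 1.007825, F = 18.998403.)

222.0843

Atom tally by fragment:
  CH3 → C:1 H:3
  CH2 → C:1 H:2
  CH(CF3) → C:2 H:1 F:3
  CH2 → C:1 H:2
  CH2 → C:1 H:2
  CH2CF3 → C:2 H:2 F:3
Element totals:
  C: 8
  H: 12
  F: 6
Molecular formula: C8H12F6.
  M = 8(12.0) + 12(1.007825) + 6(18.998403)
    = 96.000000 + 12.093900 + 113.990418 = 222.084318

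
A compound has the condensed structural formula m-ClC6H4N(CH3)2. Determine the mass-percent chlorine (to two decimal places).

22.78%

Element totals:
  C: 8
  H: 10
  Cl: 1
  N: 1
Molecular formula: C8H10ClN.
Molar mass = 155.625 g/mol.
Mass from Cl: 1 × 35.45 = 35.450 g/mol.
%Cl = 35.450 / 155.625 × 100 = 22.78%.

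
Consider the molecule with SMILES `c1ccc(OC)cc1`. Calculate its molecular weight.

Atom tally by fragment:
  benzene ring core → C:6 H:6
  (− 1 ring H displaced by substituents)
  + OCH3 → C:1 H:3 O:1
Element totals:
  C: 7
  H: 8
  O: 1
Molecular formula: C7H8O.
  M = 7(12.011) + 8(1.008) + 15.999
    = 84.077 + 8.064 + 15.999 = 108.140

108.14 g/mol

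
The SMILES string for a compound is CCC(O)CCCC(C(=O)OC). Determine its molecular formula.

C9H18O3

Atom tally by fragment:
  CH3 → C:1 H:3
  CH2 → C:1 H:2
  CH(OH) → C:1 H:2 O:1
  CH2 → C:1 H:2
  CH2 → C:1 H:2
  CH2 → C:1 H:2
  CH2COOCH3 → C:3 H:5 O:2
Element totals:
  C: 9
  H: 18
  O: 3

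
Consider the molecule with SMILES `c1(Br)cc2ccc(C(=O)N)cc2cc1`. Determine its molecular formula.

C11H8BrNO

Atom tally by fragment:
  naphthalene ring system core → C:10 H:8
  (− 2 ring H displaced by substituents)
  + Br → Br:1
  + CONH2 → C:1 H:2 O:1 N:1
Element totals:
  C: 11
  H: 8
  Br: 1
  N: 1
  O: 1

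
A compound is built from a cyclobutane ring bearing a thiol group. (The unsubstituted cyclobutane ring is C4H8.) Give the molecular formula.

Atom tally by fragment:
  cyclobutane ring core → C:4 H:8
  (− 1 ring H displaced by substituents)
  + SH → S:1 H:1
Element totals:
  C: 4
  H: 8
  S: 1

C4H8S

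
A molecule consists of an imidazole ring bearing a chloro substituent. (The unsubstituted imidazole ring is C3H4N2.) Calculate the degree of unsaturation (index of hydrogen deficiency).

Atom tally by fragment:
  imidazole ring core → C:3 H:4 N:2
  (− 1 ring H displaced by substituents)
  + Cl → Cl:1
Element totals:
  C: 3
  H: 3
  Cl: 1
  N: 2
Molecular formula: C3H3ClN2.
DoU = (2C + 2 + N − H − X) / 2 = (2·3 + 2 + 2 − 3 − 1) / 2 = 3.

3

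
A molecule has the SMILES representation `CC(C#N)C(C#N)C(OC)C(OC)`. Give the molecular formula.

Atom tally by fragment:
  CH3 → C:1 H:3
  CH(CN) → C:2 H:1 N:1
  CH(CN) → C:2 H:1 N:1
  CH(OCH3) → C:2 H:4 O:1
  CH2OCH3 → C:2 H:5 O:1
Element totals:
  C: 9
  H: 14
  N: 2
  O: 2

C9H14N2O2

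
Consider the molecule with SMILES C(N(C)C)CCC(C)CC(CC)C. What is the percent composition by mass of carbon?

Atom tally by fragment:
  (CH3)2NCH2 → C:3 H:8 N:1
  CH2 → C:1 H:2
  CH2 → C:1 H:2
  CH(CH3) → C:2 H:4
  CH2 → C:1 H:2
  CH(C2H5) → C:3 H:6
  CH3 → C:1 H:3
Element totals:
  C: 12
  H: 27
  N: 1
Molecular formula: C12H27N.
Molar mass = 185.355 g/mol.
Mass from C: 12 × 12.011 = 144.132 g/mol.
%C = 144.132 / 185.355 × 100 = 77.76%.

77.76%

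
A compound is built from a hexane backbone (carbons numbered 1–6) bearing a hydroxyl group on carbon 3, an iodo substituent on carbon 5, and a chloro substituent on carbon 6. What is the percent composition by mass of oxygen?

6.09%

Atom tally by fragment:
  CH3 → C:1 H:3
  CH2 → C:1 H:2
  CH(OH) → C:1 H:2 O:1
  CH2 → C:1 H:2
  CH(I) → C:1 H:1 I:1
  CH2Cl → C:1 H:2 Cl:1
Element totals:
  C: 6
  H: 12
  Cl: 1
  I: 1
  O: 1
Molecular formula: C6H12ClIO.
Molar mass = 262.515 g/mol.
Mass from O: 1 × 15.999 = 15.999 g/mol.
%O = 15.999 / 262.515 × 100 = 6.09%.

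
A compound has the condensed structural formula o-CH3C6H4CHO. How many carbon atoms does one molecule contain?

Atom tally by fragment:
  benzene ring core → C:6 H:6
  (− 2 ring H displaced by substituents)
  + CH3 → C:1 H:3
  + CHO → C:1 H:1 O:1
Element totals:
  C: 8
  H: 8
  O: 1

8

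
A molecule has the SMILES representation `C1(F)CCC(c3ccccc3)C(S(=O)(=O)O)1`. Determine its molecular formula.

C11H13FO3S

Atom tally by fragment:
  cyclopentane ring core → C:5 H:10
  (− 3 ring H displaced by substituents)
  + F → F:1
  + C6H5 → C:6 H:5
  + SO3H → S:1 O:3 H:1
Element totals:
  C: 11
  H: 13
  F: 1
  O: 3
  S: 1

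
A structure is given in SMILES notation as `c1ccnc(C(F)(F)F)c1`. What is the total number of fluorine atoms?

3

Atom tally by fragment:
  pyridine ring core → C:5 H:5 N:1
  (− 1 ring H displaced by substituents)
  + CF3 → C:1 F:3
Element totals:
  C: 6
  H: 4
  F: 3
  N: 1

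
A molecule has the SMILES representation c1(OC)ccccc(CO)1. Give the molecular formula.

Atom tally by fragment:
  benzene ring core → C:6 H:6
  (− 2 ring H displaced by substituents)
  + OCH3 → C:1 H:3 O:1
  + CH2OH → C:1 H:3 O:1
Element totals:
  C: 8
  H: 10
  O: 2

C8H10O2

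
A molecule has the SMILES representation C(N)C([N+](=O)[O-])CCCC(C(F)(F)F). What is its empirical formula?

Atom tally by fragment:
  H2NCH2 → C:1 H:4 N:1
  CH(NO2) → C:1 H:1 N:1 O:2
  CH2 → C:1 H:2
  CH2 → C:1 H:2
  CH2 → C:1 H:2
  CH2CF3 → C:2 H:2 F:3
Element totals:
  C: 7
  H: 13
  F: 3
  N: 2
  O: 2
Molecular formula: C7H13F3N2O2.
gcd of subscripts (7, 3, 13, 2, 2) = 1, so the empirical formula equals the molecular formula.

C7H13F3N2O2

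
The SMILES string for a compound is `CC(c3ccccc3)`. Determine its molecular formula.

C8H10

Atom tally by fragment:
  CH3 → C:1 H:3
  CH2C6H5 → C:7 H:7
Element totals:
  C: 8
  H: 10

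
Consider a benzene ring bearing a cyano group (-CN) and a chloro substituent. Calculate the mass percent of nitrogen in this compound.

10.18%

Atom tally by fragment:
  benzene ring core → C:6 H:6
  (− 2 ring H displaced by substituents)
  + CN → C:1 N:1
  + Cl → Cl:1
Element totals:
  C: 7
  H: 4
  Cl: 1
  N: 1
Molecular formula: C7H4ClN.
Molar mass = 137.566 g/mol.
Mass from N: 1 × 14.007 = 14.007 g/mol.
%N = 14.007 / 137.566 × 100 = 10.18%.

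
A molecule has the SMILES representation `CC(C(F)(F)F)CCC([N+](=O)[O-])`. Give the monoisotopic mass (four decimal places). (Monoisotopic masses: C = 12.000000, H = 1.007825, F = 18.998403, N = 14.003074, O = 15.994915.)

185.0664

Atom tally by fragment:
  CH3 → C:1 H:3
  CH(CF3) → C:2 H:1 F:3
  CH2 → C:1 H:2
  CH2 → C:1 H:2
  CH2NO2 → C:1 H:2 N:1 O:2
Element totals:
  C: 6
  H: 10
  F: 3
  N: 1
  O: 2
Molecular formula: C6H10F3NO2.
  M = 6(12.0) + 10(1.007825) + 3(18.998403) + 14.003074 + 2(15.994915)
    = 72.000000 + 10.078250 + 56.995209 + 14.003074 + 31.989830 = 185.066363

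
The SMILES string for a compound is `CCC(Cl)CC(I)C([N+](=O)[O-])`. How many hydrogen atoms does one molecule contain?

Atom tally by fragment:
  CH3 → C:1 H:3
  CH2 → C:1 H:2
  CH(Cl) → C:1 H:1 Cl:1
  CH2 → C:1 H:2
  CH(I) → C:1 H:1 I:1
  CH2NO2 → C:1 H:2 N:1 O:2
Element totals:
  C: 6
  H: 11
  Cl: 1
  I: 1
  N: 1
  O: 2

11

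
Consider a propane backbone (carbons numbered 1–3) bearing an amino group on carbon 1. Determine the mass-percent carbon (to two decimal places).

Atom tally by fragment:
  H2NCH2 → C:1 H:4 N:1
  CH2 → C:1 H:2
  CH3 → C:1 H:3
Element totals:
  C: 3
  H: 9
  N: 1
Molecular formula: C3H9N.
Molar mass = 59.112 g/mol.
Mass from C: 3 × 12.011 = 36.033 g/mol.
%C = 36.033 / 59.112 × 100 = 60.96%.

60.96%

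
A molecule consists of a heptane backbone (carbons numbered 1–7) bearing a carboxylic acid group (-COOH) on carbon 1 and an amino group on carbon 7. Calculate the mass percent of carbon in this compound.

60.35%

Atom tally by fragment:
  HOOCCH2 → C:2 H:3 O:2
  CH2 → C:1 H:2
  CH2 → C:1 H:2
  CH2 → C:1 H:2
  CH2 → C:1 H:2
  CH2 → C:1 H:2
  CH2NH2 → C:1 H:4 N:1
Element totals:
  C: 8
  H: 17
  N: 1
  O: 2
Molecular formula: C8H17NO2.
Molar mass = 159.229 g/mol.
Mass from C: 8 × 12.011 = 96.088 g/mol.
%C = 96.088 / 159.229 × 100 = 60.35%.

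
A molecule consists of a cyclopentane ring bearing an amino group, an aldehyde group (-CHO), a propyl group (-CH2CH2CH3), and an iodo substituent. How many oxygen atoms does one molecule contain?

1

Atom tally by fragment:
  cyclopentane ring core → C:5 H:10
  (− 4 ring H displaced by substituents)
  + NH2 → N:1 H:2
  + CHO → C:1 H:1 O:1
  + CH2CH2CH3 → C:3 H:7
  + I → I:1
Element totals:
  C: 9
  H: 16
  I: 1
  N: 1
  O: 1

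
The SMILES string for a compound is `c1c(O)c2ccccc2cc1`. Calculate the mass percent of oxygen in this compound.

Atom tally by fragment:
  naphthalene ring system core → C:10 H:8
  (− 1 ring H displaced by substituents)
  + OH → O:1 H:1
Element totals:
  C: 10
  H: 8
  O: 1
Molecular formula: C10H8O.
Molar mass = 144.173 g/mol.
Mass from O: 1 × 15.999 = 15.999 g/mol.
%O = 15.999 / 144.173 × 100 = 11.10%.

11.10%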